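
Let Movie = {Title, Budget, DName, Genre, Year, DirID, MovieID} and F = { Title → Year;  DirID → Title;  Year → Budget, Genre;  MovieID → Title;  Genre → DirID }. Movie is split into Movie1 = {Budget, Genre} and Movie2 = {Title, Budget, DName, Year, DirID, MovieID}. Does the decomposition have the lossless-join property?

No

Common attributes: Movie1 ∩ Movie2 = {Budget}.
No dependency enlarges {Budget}, so (Budget)⁺ = {Budget}.
The closure contains neither all of Movie1 = {Budget, Genre} nor all of Movie2 = {Title, Budget, DName, Year, DirID, MovieID}, so the common attributes are not a superkey of either fragment. The join is lossy.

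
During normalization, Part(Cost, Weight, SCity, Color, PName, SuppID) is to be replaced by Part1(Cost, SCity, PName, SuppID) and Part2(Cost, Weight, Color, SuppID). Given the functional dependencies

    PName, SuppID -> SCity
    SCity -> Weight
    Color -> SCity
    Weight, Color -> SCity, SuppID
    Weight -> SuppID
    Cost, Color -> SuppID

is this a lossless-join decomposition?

No

Common attributes: Part1 ∩ Part2 = {Cost, SuppID}.
No dependency enlarges {Cost, SuppID}, so (Cost, SuppID)⁺ = {Cost, SuppID}.
The closure contains neither all of Part1 = {Cost, SCity, PName, SuppID} nor all of Part2 = {Cost, Weight, Color, SuppID}, so the common attributes are not a superkey of either fragment. The join is lossy.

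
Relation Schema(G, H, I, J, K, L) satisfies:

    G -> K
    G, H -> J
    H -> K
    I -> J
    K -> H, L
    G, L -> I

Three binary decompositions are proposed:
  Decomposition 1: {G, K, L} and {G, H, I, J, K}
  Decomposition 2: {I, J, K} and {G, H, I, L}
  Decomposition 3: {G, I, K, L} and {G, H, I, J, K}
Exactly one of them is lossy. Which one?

Decomposition 2

Decomposition 1: common = {G, K}, closure = {G, H, I, J, K, L} → lossless.
Decomposition 2: common = {I}, closure = {I, J} → lossy.
Decomposition 3: common = {G, I, K}, closure = {G, H, I, J, K, L} → lossless.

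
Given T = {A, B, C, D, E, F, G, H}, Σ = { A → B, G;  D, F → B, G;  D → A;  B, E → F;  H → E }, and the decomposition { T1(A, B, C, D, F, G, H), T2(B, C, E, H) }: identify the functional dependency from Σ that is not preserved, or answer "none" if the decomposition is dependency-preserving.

Check B, E → F: no single fragment contains all of {B, E, F}, and the restricted closure of {B, E} across the fragments never reaches {F}.
A → B, G is preserved.
D, F → B, G is preserved.
D → A is preserved.
H → E is preserved.

B, E → F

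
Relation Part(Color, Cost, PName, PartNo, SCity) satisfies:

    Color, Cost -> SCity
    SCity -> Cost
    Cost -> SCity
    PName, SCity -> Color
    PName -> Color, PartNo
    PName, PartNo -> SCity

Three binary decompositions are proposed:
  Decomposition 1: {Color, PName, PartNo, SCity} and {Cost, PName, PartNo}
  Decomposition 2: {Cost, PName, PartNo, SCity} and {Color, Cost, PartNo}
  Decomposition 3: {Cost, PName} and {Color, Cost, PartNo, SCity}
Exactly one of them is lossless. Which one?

Decomposition 1: common = {PName, PartNo}, closure = {Color, Cost, PName, PartNo, SCity} → lossless.
Decomposition 2: common = {Cost, PartNo}, closure = {Cost, PartNo, SCity} → lossy.
Decomposition 3: common = {Cost}, closure = {Cost, SCity} → lossy.

Decomposition 1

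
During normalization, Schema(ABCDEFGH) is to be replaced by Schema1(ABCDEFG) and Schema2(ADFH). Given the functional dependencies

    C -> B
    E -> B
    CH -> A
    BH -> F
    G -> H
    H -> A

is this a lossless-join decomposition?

Common attributes: Schema1 ∩ Schema2 = {ADF}.
No dependency enlarges {ADF}, so (ADF)⁺ = {ADF}.
The closure contains neither all of Schema1 = {ABCDEFG} nor all of Schema2 = {ADFH}, so the common attributes are not a superkey of either fragment. The join is lossy.

No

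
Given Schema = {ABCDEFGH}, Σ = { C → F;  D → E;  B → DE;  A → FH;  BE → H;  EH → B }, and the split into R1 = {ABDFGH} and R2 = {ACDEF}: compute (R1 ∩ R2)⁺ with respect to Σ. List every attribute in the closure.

ABDEFH

R1 ∩ R2 = {ADF}.
D → E applies, adding E
A → FH applies, adding H
EH → B applies, adding B
Closure: {ABDEFH}.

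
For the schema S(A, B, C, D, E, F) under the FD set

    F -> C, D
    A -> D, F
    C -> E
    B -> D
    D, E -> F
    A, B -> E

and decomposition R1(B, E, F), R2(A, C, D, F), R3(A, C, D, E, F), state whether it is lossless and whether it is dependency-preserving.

Lossless test (chase): Rows 1 and 2 agree on F; apply F→C, D and equate their C, D entries. Rows 1 and 2 agree on C; apply C→E and equate their E entries. No row becomes fully distinguished — the join is lossy.
Dependency preservation: the restricted closure of {B} across the fragments never reaches {D}, so B → D cannot be enforced without a join — not preserved.

lossy and not dependency-preserving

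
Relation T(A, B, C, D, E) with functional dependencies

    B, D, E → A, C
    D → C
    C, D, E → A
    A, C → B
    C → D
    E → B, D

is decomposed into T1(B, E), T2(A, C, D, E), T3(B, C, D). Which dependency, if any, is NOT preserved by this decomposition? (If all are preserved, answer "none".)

Check A, C → B: no single fragment contains all of {A, B, C}, and the restricted closure of {A, C} across the fragments never reaches {B}.
B, D, E → A, C is preserved.
D → C is preserved.
C, D, E → A is preserved.
C → D is preserved.
E → B, D is preserved.

A, C → B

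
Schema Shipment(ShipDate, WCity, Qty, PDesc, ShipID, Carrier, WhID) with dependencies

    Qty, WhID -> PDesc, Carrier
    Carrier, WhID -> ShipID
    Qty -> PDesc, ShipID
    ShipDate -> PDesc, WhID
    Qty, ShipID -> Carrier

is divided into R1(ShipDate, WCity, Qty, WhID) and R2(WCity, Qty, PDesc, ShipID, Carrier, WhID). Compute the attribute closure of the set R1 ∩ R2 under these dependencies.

WCity, Qty, PDesc, ShipID, Carrier, WhID

R1 ∩ R2 = {WCity, Qty, WhID}.
Qty, WhID → PDesc, Carrier applies, adding PDesc, Carrier
Carrier, WhID → ShipID applies, adding ShipID
Closure: {WCity, Qty, PDesc, ShipID, Carrier, WhID}.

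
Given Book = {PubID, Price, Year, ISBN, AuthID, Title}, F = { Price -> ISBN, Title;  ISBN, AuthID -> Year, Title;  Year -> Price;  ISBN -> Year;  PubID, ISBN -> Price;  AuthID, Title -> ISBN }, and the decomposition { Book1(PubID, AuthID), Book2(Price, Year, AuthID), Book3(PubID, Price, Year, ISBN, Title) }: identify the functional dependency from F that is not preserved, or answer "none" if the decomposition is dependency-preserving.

Check AuthID, Title → ISBN: no single fragment contains all of {ISBN, AuthID, Title}, and the restricted closure of {AuthID, Title} across the fragments never reaches {ISBN}.
Price → ISBN, Title is preserved.
ISBN, AuthID → Year, Title is preserved.
Year → Price is preserved.
ISBN → Year is preserved.
PubID, ISBN → Price is preserved.

AuthID, Title -> ISBN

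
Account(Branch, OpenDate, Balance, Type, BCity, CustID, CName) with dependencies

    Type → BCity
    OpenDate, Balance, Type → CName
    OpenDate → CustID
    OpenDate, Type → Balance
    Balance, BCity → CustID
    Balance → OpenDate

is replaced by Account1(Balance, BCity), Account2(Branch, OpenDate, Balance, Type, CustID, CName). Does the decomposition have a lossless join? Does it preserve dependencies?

lossy and not dependency-preserving

Lossless test: (Balance)⁺ = {OpenDate, Balance, CustID}, which is a superkey of neither fragment — lossy.
Dependency preservation: the restricted closure of {Type} across the fragments never reaches {BCity}, so Type → BCity cannot be enforced without a join — not preserved.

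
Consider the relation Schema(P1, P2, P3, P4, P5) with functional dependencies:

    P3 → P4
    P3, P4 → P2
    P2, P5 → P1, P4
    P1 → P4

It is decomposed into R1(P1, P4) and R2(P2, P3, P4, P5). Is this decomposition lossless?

No

Common attributes: R1 ∩ R2 = {P4}.
No dependency enlarges {P4}, so (P4)⁺ = {P4}.
The closure contains neither all of R1 = {P1, P4} nor all of R2 = {P2, P3, P4, P5}, so the common attributes are not a superkey of either fragment. The join is lossy.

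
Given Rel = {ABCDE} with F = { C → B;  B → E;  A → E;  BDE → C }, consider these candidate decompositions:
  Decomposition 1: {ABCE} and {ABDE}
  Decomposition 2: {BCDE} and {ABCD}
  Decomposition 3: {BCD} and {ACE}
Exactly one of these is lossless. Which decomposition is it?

Decomposition 1: common = {ABE}, closure = {ABE} → lossy.
Decomposition 2: common = {BCD}, closure = {BCDE} → lossless.
Decomposition 3: common = {C}, closure = {BCE} → lossy.

Decomposition 2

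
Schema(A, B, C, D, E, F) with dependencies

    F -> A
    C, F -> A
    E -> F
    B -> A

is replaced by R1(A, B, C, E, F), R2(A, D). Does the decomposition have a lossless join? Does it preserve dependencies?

Lossless test: (A)⁺ = {A}, which is a superkey of neither fragment — lossy.
Dependency preservation: every FD's attributes lie within a single fragment, so each can be enforced locally — preserved.

lossy but dependency-preserving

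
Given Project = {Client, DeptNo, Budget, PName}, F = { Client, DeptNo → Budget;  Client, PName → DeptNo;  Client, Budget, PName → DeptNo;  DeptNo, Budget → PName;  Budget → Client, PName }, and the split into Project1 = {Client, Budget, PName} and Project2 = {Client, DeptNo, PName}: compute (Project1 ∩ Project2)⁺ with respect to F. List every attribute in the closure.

Project1 ∩ Project2 = {Client, PName}.
Client, PName → DeptNo applies, adding DeptNo
Client, DeptNo → Budget applies, adding Budget
Closure: {Client, DeptNo, Budget, PName}.

Client, DeptNo, Budget, PName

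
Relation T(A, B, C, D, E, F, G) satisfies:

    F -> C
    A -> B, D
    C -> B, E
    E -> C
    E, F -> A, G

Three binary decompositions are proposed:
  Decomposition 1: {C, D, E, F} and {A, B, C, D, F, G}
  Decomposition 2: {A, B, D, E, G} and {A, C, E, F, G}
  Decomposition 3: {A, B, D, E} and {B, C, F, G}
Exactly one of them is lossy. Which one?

Decomposition 1: common = {C, D, F}, closure = {A, B, C, D, E, F, G} → lossless.
Decomposition 2: common = {A, E, G}, closure = {A, B, C, D, E, G} → lossless.
Decomposition 3: common = {B}, closure = {B} → lossy.

Decomposition 3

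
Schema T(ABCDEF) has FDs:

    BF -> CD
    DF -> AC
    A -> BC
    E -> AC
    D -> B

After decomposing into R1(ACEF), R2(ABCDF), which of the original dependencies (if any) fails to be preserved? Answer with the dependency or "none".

none

BF → CD lies within R2.
DF → AC lies within R2.
A → BC lies within R2.
E → AC lies within R1.
D → B lies within R2.
Every dependency is enforceable on the fragments, so the decomposition is dependency-preserving.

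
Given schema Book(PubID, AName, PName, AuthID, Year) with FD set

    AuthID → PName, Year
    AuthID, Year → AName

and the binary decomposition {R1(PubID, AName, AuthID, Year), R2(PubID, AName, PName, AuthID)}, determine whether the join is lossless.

Yes

Common attributes: R1 ∩ R2 = {PubID, AName, AuthID}.
Closure of {PubID, AName, AuthID}: AuthID → PName, Year applies, adding PName, Year. So (PubID, AName, AuthID)⁺ = {PubID, AName, PName, AuthID, Year}.
This closure contains every attribute of R1, so R1 ∩ R2 → R1. The join is lossless.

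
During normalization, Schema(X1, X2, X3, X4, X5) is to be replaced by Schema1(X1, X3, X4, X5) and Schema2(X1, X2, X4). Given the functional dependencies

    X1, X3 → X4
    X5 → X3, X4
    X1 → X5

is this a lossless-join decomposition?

Common attributes: Schema1 ∩ Schema2 = {X1, X4}.
Closure of {X1, X4}: X1 → X5 applies, adding X5; X5 → X3, X4 applies, adding X3. So (X1, X4)⁺ = {X1, X3, X4, X5}.
This closure contains every attribute of Schema1, so Schema1 ∩ Schema2 → Schema1. The join is lossless.

Yes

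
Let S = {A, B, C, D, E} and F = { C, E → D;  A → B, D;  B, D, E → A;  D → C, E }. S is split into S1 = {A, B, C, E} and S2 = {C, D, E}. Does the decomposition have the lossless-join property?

Common attributes: S1 ∩ S2 = {C, E}.
Closure of {C, E}: C, E → D applies, adding D. So (C, E)⁺ = {C, D, E}.
This closure contains every attribute of S2, so S1 ∩ S2 → S2. The join is lossless.

Yes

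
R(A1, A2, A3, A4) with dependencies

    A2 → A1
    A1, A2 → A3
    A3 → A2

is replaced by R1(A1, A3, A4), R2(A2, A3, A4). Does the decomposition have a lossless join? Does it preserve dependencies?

lossless and dependency-preserving

Lossless test: (A3, A4)⁺ = {A1, A2, A3, A4}, which contains all of one fragment — lossless.
Dependency preservation: A2 → A1; A1, A2 → A3 are not contained in any single fragment, but the restricted closure of each left-hand side across the fragments still reaches the right-hand side; the remaining FDs each lie inside some fragment. All dependencies are preserved.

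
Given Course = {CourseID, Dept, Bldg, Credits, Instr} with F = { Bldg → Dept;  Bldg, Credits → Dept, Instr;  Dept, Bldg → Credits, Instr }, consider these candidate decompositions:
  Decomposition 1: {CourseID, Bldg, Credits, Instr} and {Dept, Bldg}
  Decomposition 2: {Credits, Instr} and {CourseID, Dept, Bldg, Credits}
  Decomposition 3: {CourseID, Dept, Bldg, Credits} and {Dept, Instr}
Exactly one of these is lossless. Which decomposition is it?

Decomposition 1: common = {Bldg}, closure = {Dept, Bldg, Credits, Instr} → lossless.
Decomposition 2: common = {Credits}, closure = {Credits} → lossy.
Decomposition 3: common = {Dept}, closure = {Dept} → lossy.

Decomposition 1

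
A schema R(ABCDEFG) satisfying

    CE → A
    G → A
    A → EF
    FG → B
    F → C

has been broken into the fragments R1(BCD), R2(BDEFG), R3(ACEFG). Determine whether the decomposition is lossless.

Chase test. Columns are ABCDEFG; row i has aⱼ where attribute j ∈ Ri, else bᵢⱼ.
Initial tableau (one row per fragment):
  row 1: b11 a2 a3 a4 b15 b16 b17
  row 2: b21 a2 b23 a4 a5 a6 a7
  row 3: a1 b32 a3 b34 a5 a6 a7
Rows 2 and 3 agree on G; apply G→A and equate their A entries.
Rows 2 and 3 agree on FG; apply FG→B and equate their B entries.
Rows 2 and 3 agree on F; apply F→C and equate their C entries.
Row 2 is now all distinguished symbols — the join is lossless.

Yes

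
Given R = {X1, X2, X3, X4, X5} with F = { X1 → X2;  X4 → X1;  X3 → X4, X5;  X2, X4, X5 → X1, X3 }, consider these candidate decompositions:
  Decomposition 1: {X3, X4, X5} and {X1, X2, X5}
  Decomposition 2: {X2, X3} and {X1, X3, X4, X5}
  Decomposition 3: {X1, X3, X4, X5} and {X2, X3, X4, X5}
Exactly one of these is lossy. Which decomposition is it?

Decomposition 1: common = {X5}, closure = {X5} → lossy.
Decomposition 2: common = {X3}, closure = {X1, X2, X3, X4, X5} → lossless.
Decomposition 3: common = {X3, X4, X5}, closure = {X1, X2, X3, X4, X5} → lossless.

Decomposition 1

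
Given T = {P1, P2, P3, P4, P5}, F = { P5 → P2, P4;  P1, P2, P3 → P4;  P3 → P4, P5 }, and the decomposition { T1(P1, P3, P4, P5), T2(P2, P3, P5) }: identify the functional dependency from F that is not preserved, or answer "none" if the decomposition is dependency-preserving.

none

P5 → P2, P4: restricted closure across fragments reaches P2, P4.
P1, P2, P3 → P4: restricted closure across fragments reaches P4.
P3 → P4, P5 lies within T1.
Every dependency is enforceable on the fragments, so the decomposition is dependency-preserving.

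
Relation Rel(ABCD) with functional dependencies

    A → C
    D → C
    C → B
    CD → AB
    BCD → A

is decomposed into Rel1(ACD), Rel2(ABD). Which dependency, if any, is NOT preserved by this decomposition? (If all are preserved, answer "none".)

C → B

Check C → B: no single fragment contains all of {BC}, and the restricted closure of {C} across the fragments never reaches {B}.
A → C is preserved.
D → C is preserved.
CD → AB is preserved.
BCD → A is preserved.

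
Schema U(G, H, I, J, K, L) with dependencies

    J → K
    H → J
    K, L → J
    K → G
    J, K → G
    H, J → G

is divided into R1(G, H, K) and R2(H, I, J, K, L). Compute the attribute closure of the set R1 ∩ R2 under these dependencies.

R1 ∩ R2 = {H, K}.
H → J applies, adding J
K → G applies, adding G
Closure: {G, H, J, K}.

G, H, J, K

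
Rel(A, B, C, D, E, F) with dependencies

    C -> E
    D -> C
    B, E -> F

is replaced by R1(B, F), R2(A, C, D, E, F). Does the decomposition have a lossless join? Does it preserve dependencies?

lossy and not dependency-preserving

Lossless test: (F)⁺ = {F}, which is a superkey of neither fragment — lossy.
Dependency preservation: the restricted closure of {B, E} across the fragments never reaches {F}, so B, E → F cannot be enforced without a join — not preserved.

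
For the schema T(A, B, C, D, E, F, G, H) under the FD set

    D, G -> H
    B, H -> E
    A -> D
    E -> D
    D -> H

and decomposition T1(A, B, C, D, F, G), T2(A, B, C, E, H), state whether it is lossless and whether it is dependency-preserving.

Lossless test: (A, B, C)⁺ = {A, B, C, D, E, H}, which contains all of one fragment — lossless.
Dependency preservation: the restricted closure of {D, G} across the fragments never reaches {H}, so D, G → H cannot be enforced without a join — not preserved.

lossless but not dependency-preserving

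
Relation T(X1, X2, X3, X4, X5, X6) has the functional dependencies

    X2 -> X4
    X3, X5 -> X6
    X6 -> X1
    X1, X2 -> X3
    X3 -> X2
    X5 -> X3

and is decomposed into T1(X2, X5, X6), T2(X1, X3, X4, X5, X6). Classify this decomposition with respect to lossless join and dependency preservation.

Lossless test: (X5, X6)⁺ = {X1, X2, X3, X4, X5, X6}, which contains all of one fragment — lossless.
Dependency preservation: the restricted closure of {X2} across the fragments never reaches {X4}, so X2 → X4 cannot be enforced without a join — not preserved.

lossless but not dependency-preserving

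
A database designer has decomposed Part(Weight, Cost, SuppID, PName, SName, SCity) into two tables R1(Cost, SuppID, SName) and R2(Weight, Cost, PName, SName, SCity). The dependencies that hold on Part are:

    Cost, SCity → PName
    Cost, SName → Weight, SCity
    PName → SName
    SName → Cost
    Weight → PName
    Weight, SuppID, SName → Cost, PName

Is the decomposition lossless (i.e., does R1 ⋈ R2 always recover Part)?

Common attributes: R1 ∩ R2 = {Cost, SName}.
Closure of {Cost, SName}: Cost, SName → Weight, SCity applies, adding Weight, SCity; Weight → PName applies, adding PName. So (Cost, SName)⁺ = {Weight, Cost, PName, SName, SCity}.
This closure contains every attribute of R2, so R1 ∩ R2 → R2. The join is lossless.

Yes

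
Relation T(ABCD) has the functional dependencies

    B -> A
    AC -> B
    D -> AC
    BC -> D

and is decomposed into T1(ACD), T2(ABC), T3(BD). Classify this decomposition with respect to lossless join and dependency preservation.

Lossless test (chase): Rows 2 and 3 agree on B; apply B→A and equate their A entries. Rows 1 and 2 agree on AC; apply AC→B and equate their B entries. Rows 1 and 3 agree on D; apply D→AC and equate their AC entries. Rows 1 and 2 agree on BC; apply BC→D and equate their D entries. Row 1 is now all distinguished symbols — the join is lossless.
Dependency preservation: BC → D is not contained in any single fragment, but the restricted closure of its left-hand side across the fragments still reaches the right-hand side; the remaining FDs each lie inside some fragment. All dependencies are preserved.

lossless and dependency-preserving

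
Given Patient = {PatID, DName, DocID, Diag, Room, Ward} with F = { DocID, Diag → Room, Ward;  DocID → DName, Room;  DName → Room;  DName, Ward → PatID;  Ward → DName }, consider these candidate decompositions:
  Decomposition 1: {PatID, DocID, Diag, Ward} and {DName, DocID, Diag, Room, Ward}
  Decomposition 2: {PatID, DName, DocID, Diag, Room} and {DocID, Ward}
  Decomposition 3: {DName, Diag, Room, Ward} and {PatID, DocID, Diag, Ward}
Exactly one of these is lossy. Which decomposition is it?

Decomposition 1: common = {DocID, Diag, Ward}, closure = {PatID, DName, DocID, Diag, Room, Ward} → lossless.
Decomposition 2: common = {DocID}, closure = {DName, DocID, Room} → lossy.
Decomposition 3: common = {Diag, Ward}, closure = {PatID, DName, Diag, Room, Ward} → lossless.

Decomposition 2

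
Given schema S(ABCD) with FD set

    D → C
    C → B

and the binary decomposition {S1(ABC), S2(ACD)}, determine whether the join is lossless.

Yes

Common attributes: S1 ∩ S2 = {AC}.
Closure of {AC}: C → B applies, adding B. So (AC)⁺ = {ABC}.
This closure contains every attribute of S1, so S1 ∩ S2 → S1. The join is lossless.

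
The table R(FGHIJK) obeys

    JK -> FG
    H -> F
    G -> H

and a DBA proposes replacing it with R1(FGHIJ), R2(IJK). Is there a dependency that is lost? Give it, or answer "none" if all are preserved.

Check JK → FG: no single fragment contains all of {FGJK}, and the restricted closure of {JK} across the fragments never reaches {FG}.
H → F is preserved.
G → H is preserved.

JK -> FG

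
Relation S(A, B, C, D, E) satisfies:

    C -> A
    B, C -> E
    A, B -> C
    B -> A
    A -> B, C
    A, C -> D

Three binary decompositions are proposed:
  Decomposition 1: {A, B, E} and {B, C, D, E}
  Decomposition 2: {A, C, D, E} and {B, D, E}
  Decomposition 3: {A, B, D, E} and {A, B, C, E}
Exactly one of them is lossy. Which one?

Decomposition 2

Decomposition 1: common = {B, E}, closure = {A, B, C, D, E} → lossless.
Decomposition 2: common = {D, E}, closure = {D, E} → lossy.
Decomposition 3: common = {A, B, E}, closure = {A, B, C, D, E} → lossless.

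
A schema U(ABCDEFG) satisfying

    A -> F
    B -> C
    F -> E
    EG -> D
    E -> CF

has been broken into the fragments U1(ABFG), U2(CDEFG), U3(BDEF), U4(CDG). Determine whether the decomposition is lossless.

Chase test. Columns are ABCDEFG; row i has aⱼ where attribute j ∈ Ui, else bᵢⱼ.
Initial tableau (one row per fragment):
  row 1: a1 a2 b13 b14 b15 a6 a7
  row 2: b21 b22 a3 a4 a5 a6 a7
  row 3: b31 a2 b33 a4 a5 a6 b37
  row 4: b41 b42 a3 a4 b45 b46 a7
Rows 1 and 3 agree on B; apply B→C and equate their C entries.
Rows 1 and 2 agree on F; apply F→E and equate their E entries.
Rows 1 and 2 agree on EG; apply EG→D and equate their D entries.
Rows 1 and 2 agree on E; apply E→CF and equate their CF entries.
Row 1 is now all distinguished symbols — the join is lossless.

Yes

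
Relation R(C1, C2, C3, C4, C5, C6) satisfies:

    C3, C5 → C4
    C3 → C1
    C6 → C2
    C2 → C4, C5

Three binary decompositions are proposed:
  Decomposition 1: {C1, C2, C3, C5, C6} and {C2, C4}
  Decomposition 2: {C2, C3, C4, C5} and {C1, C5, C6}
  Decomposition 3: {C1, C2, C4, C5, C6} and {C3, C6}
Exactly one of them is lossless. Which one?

Decomposition 1

Decomposition 1: common = {C2}, closure = {C2, C4, C5} → lossless.
Decomposition 2: common = {C5}, closure = {C5} → lossy.
Decomposition 3: common = {C6}, closure = {C2, C4, C5, C6} → lossy.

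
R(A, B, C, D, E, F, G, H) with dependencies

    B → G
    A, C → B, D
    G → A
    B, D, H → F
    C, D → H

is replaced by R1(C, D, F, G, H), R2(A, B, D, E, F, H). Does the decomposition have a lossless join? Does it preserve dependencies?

Lossless test: (D, F, H)⁺ = {D, F, H}, which is a superkey of neither fragment — lossy.
Dependency preservation: the restricted closure of {B} across the fragments never reaches {G}, so B → G cannot be enforced without a join — not preserved.

lossy and not dependency-preserving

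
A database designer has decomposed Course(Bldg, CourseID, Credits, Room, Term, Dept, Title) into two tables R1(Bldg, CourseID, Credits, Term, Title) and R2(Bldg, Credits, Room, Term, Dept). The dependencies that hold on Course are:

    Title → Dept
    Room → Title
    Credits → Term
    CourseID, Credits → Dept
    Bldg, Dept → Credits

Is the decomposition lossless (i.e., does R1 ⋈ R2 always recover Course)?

No

Common attributes: R1 ∩ R2 = {Bldg, Credits, Term}.
No dependency enlarges {Bldg, Credits, Term}, so (Bldg, Credits, Term)⁺ = {Bldg, Credits, Term}.
The closure contains neither all of R1 = {Bldg, CourseID, Credits, Term, Title} nor all of R2 = {Bldg, Credits, Room, Term, Dept}, so the common attributes are not a superkey of either fragment. The join is lossy.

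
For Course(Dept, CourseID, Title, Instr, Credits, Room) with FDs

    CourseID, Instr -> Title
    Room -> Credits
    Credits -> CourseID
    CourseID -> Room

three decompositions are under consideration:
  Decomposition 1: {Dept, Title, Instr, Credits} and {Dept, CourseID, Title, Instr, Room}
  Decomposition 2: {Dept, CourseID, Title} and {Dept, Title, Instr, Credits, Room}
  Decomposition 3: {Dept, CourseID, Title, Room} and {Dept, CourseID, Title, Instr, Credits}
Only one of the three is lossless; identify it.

Decomposition 3

Decomposition 1: common = {Dept, Title, Instr}, closure = {Dept, Title, Instr} → lossy.
Decomposition 2: common = {Dept, Title}, closure = {Dept, Title} → lossy.
Decomposition 3: common = {Dept, CourseID, Title}, closure = {Dept, CourseID, Title, Credits, Room} → lossless.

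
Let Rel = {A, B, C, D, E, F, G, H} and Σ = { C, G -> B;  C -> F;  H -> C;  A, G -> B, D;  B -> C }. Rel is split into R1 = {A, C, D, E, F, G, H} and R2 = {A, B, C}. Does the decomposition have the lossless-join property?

Common attributes: R1 ∩ R2 = {A, C}.
Closure of {A, C}: C → F applies, adding F. So (A, C)⁺ = {A, C, F}.
The closure contains neither all of R1 = {A, C, D, E, F, G, H} nor all of R2 = {A, B, C}, so the common attributes are not a superkey of either fragment. The join is lossy.

No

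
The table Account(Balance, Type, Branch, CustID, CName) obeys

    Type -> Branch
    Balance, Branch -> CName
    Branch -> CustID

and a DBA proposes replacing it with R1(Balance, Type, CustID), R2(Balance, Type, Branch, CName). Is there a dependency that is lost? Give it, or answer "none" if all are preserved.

Check Branch → CustID: no single fragment contains all of {Branch, CustID}, and the restricted closure of {Branch} across the fragments never reaches {CustID}.
Type → Branch is preserved.
Balance, Branch → CName is preserved.

Branch -> CustID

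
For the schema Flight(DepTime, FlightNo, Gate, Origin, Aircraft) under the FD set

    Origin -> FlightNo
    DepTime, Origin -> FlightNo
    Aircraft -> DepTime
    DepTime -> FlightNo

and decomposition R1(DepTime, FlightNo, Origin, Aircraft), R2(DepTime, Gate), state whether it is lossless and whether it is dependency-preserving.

Lossless test: (DepTime)⁺ = {DepTime, FlightNo}, which is a superkey of neither fragment — lossy.
Dependency preservation: every FD's attributes lie within a single fragment, so each can be enforced locally — preserved.

lossy but dependency-preserving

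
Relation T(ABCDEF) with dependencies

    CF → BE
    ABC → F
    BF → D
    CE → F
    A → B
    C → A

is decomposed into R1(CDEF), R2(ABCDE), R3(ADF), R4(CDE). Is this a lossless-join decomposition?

Chase test. Columns are ABCDEF; row i has aⱼ where attribute j ∈ Ri, else bᵢⱼ.
Initial tableau (one row per fragment):
  row 1: b11 b12 a3 a4 a5 a6
  row 2: a1 a2 a3 a4 a5 b26
  row 3: a1 b32 b33 a4 b35 a6
  row 4: b41 b42 a3 a4 a5 b46
Rows 1 and 2 agree on CE; apply CE→F and equate their F entries.
Rows 1 and 4 agree on CE; apply CE→F and equate their F entries.
Rows 2 and 3 agree on A; apply A→B and equate their B entries.
Rows 1 and 2 agree on C; apply C→A and equate their A entries.
Rows 1 and 4 agree on C; apply C→A and equate their A entries.
Rows 1 and 2 agree on CF; apply CF→BE and equate their BE entries.
Rows 1 and 4 agree on CF; apply CF→BE and equate their BE entries.
Row 1 is now all distinguished symbols — the join is lossless.

Yes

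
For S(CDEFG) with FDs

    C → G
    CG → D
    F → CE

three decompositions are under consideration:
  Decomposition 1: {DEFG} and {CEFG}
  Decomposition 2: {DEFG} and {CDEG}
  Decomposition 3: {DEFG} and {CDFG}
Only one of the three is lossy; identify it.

Decomposition 2

Decomposition 1: common = {EFG}, closure = {CDEFG} → lossless.
Decomposition 2: common = {DEG}, closure = {DEG} → lossy.
Decomposition 3: common = {DFG}, closure = {CDEFG} → lossless.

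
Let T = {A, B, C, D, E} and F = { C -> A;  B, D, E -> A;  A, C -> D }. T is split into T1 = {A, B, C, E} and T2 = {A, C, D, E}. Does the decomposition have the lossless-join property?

Common attributes: T1 ∩ T2 = {A, C, E}.
Closure of {A, C, E}: A, C → D applies, adding D. So (A, C, E)⁺ = {A, C, D, E}.
This closure contains every attribute of T2, so T1 ∩ T2 → T2. The join is lossless.

Yes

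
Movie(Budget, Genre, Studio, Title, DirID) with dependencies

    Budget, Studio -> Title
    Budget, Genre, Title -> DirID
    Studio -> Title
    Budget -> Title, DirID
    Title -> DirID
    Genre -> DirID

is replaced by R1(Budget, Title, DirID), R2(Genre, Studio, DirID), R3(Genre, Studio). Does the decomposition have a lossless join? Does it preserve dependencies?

lossy and not dependency-preserving

Lossless test (chase): Rows 2 and 3 agree on Studio; apply Studio→Title and equate their Title entries. Rows 2 and 3 agree on Title; apply Title→DirID and equate their DirID entries. No row becomes fully distinguished — the join is lossy.
Dependency preservation: the restricted closure of {Studio} across the fragments never reaches {Title}, so Studio → Title cannot be enforced without a join — not preserved.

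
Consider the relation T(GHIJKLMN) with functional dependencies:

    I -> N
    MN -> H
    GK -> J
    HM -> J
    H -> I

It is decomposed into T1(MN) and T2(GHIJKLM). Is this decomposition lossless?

Common attributes: T1 ∩ T2 = {M}.
No dependency enlarges {M}, so (M)⁺ = {M}.
The closure contains neither all of T1 = {MN} nor all of T2 = {GHIJKLM}, so the common attributes are not a superkey of either fragment. The join is lossy.

No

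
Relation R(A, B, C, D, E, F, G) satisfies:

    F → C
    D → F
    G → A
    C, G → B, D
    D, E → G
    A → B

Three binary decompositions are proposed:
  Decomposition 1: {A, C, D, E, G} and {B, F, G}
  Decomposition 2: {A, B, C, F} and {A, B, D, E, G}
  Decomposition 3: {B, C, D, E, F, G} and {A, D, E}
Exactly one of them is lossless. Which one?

Decomposition 1: common = {G}, closure = {A, B, G} → lossy.
Decomposition 2: common = {A, B}, closure = {A, B} → lossy.
Decomposition 3: common = {D, E}, closure = {A, B, C, D, E, F, G} → lossless.

Decomposition 3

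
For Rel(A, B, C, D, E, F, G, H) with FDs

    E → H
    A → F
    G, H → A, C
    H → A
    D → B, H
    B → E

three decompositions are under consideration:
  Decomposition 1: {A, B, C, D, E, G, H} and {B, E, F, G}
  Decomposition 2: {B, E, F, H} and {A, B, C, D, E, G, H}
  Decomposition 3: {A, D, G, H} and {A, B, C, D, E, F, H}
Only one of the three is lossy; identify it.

Decomposition 3

Decomposition 1: common = {B, E, G}, closure = {A, B, C, E, F, G, H} → lossless.
Decomposition 2: common = {B, E, H}, closure = {A, B, E, F, H} → lossless.
Decomposition 3: common = {A, D, H}, closure = {A, B, D, E, F, H} → lossy.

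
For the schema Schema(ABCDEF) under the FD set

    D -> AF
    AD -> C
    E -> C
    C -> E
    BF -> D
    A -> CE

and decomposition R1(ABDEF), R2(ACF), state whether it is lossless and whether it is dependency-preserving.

Lossless test: (AF)⁺ = {ACEF}, which contains all of one fragment — lossless.
Dependency preservation: the restricted closure of {E} across the fragments never reaches {C}, so E → C cannot be enforced without a join — not preserved.

lossless but not dependency-preserving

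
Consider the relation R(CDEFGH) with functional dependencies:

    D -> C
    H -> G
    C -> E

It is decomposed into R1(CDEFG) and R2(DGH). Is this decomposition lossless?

No

Common attributes: R1 ∩ R2 = {DG}.
Closure of {DG}: D → C applies, adding C; C → E applies, adding E. So (DG)⁺ = {CDEG}.
The closure contains neither all of R1 = {CDEFG} nor all of R2 = {DGH}, so the common attributes are not a superkey of either fragment. The join is lossy.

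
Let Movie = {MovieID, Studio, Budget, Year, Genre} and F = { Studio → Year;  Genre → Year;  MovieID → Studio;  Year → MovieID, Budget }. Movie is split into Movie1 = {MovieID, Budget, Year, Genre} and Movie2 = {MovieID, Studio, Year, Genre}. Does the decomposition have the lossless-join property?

Yes

Common attributes: Movie1 ∩ Movie2 = {MovieID, Year, Genre}.
Closure of {MovieID, Year, Genre}: MovieID → Studio applies, adding Studio; Year → MovieID, Budget applies, adding Budget. So (MovieID, Year, Genre)⁺ = {MovieID, Studio, Budget, Year, Genre}.
This closure contains every attribute of Movie1, so Movie1 ∩ Movie2 → Movie1. The join is lossless.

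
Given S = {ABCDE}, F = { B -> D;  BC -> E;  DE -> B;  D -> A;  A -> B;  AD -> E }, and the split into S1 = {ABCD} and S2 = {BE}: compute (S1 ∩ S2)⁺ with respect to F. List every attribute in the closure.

ABDE

S1 ∩ S2 = {B}.
B → D applies, adding D
D → A applies, adding A
AD → E applies, adding E
Closure: {ABDE}.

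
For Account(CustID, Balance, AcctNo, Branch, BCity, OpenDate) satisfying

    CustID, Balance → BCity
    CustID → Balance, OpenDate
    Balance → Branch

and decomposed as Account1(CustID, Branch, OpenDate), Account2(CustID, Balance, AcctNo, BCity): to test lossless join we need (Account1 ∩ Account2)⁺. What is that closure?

CustID, Balance, Branch, BCity, OpenDate

Account1 ∩ Account2 = {CustID}.
CustID → Balance, OpenDate applies, adding Balance, OpenDate
Balance → Branch applies, adding Branch
CustID, Balance → BCity applies, adding BCity
Closure: {CustID, Balance, Branch, BCity, OpenDate}.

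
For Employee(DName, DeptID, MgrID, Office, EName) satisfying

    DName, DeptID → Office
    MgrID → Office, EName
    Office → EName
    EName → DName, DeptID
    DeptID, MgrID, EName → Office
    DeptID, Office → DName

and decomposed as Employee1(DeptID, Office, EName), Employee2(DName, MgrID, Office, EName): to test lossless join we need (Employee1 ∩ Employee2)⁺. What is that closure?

DName, DeptID, Office, EName

Employee1 ∩ Employee2 = {Office, EName}.
EName → DName, DeptID applies, adding DName, DeptID
Closure: {DName, DeptID, Office, EName}.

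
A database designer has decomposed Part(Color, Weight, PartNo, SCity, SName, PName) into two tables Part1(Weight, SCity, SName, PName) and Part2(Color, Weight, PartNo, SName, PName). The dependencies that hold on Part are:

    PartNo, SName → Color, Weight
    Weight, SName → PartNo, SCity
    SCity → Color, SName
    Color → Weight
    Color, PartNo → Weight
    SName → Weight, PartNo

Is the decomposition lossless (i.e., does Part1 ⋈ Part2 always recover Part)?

Common attributes: Part1 ∩ Part2 = {Weight, SName, PName}.
Closure of {Weight, SName, PName}: Weight, SName → PartNo, SCity applies, adding PartNo, SCity; SCity → Color, SName applies, adding Color. So (Weight, SName, PName)⁺ = {Color, Weight, PartNo, SCity, SName, PName}.
This closure contains every attribute of Part1, so Part1 ∩ Part2 → Part1. The join is lossless.

Yes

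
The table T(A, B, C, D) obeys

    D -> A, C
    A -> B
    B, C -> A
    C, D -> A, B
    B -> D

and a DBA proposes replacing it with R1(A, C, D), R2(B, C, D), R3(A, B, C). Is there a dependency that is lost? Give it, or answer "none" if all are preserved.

D → A, C lies within R1.
A → B lies within R3.
B, C → A lies within R3.
C, D → A, B: restricted closure across fragments reaches A, B.
B → D lies within R2.
Every dependency is enforceable on the fragments, so the decomposition is dependency-preserving.

none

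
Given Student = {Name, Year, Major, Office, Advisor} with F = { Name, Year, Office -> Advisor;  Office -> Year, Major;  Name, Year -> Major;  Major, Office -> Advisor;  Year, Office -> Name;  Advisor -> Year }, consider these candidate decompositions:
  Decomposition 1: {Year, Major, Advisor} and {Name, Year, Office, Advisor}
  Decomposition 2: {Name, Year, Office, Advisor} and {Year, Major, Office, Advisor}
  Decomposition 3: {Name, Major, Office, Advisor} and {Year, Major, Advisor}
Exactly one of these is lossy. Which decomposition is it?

Decomposition 1

Decomposition 1: common = {Year, Advisor}, closure = {Year, Advisor} → lossy.
Decomposition 2: common = {Year, Office, Advisor}, closure = {Name, Year, Major, Office, Advisor} → lossless.
Decomposition 3: common = {Major, Advisor}, closure = {Year, Major, Advisor} → lossless.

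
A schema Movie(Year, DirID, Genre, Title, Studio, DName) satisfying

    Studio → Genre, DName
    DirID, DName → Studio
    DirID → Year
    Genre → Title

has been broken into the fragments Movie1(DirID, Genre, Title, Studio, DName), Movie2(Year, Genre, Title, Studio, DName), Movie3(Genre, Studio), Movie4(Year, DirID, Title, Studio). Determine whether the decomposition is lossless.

Yes

Chase test. Columns are Year, DirID, Genre, Title, Studio, DName; row i has aⱼ where attribute j ∈ Moviei, else bᵢⱼ.
Initial tableau (one row per fragment):
  row 1: b11 a2 a3 a4 a5 a6
  row 2: a1 b22 a3 a4 a5 a6
  row 3: b31 b32 a3 b34 a5 b36
  row 4: a1 a2 b43 a4 a5 b46
Rows 1 and 3 agree on Studio; apply Studio→Genre, DName and equate their Genre, DName entries.
Rows 1 and 4 agree on Studio; apply Studio→Genre, DName and equate their Genre, DName entries.
Rows 1 and 4 agree on DirID; apply DirID→Year and equate their Year entries.
Rows 1 and 3 agree on Genre; apply Genre→Title and equate their Title entries.
Row 1 is now all distinguished symbols — the join is lossless.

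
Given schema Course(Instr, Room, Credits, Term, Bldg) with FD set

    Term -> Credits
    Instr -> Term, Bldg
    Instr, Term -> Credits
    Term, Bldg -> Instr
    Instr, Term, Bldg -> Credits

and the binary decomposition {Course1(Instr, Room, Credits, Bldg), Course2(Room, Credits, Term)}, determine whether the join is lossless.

Common attributes: Course1 ∩ Course2 = {Room, Credits}.
No dependency enlarges {Room, Credits}, so (Room, Credits)⁺ = {Room, Credits}.
The closure contains neither all of Course1 = {Instr, Room, Credits, Bldg} nor all of Course2 = {Room, Credits, Term}, so the common attributes are not a superkey of either fragment. The join is lossy.

No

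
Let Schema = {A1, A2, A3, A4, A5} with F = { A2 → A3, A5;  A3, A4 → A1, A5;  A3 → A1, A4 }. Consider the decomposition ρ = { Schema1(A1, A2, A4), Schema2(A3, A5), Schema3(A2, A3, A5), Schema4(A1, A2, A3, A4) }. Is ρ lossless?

Chase test. Columns are A1, A2, A3, A4, A5; row i has aⱼ where attribute j ∈ Schemai, else bᵢⱼ.
Initial tableau (one row per fragment):
  row 1: a1 a2 b13 a4 b15
  row 2: b21 b22 a3 b24 a5
  row 3: b31 a2 a3 b34 a5
  row 4: a1 a2 a3 a4 b45
Rows 1 and 3 agree on A2; apply A2→A3, A5 and equate their A3, A5 entries.
Rows 1 and 4 agree on A2; apply A2→A3, A5 and equate their A3, A5 entries.
Rows 1 and 2 agree on A3; apply A3→A1, A4 and equate their A1, A4 entries.
Rows 1 and 3 agree on A3; apply A3→A1, A4 and equate their A1, A4 entries.
Row 1 is now all distinguished symbols — the join is lossless.

Yes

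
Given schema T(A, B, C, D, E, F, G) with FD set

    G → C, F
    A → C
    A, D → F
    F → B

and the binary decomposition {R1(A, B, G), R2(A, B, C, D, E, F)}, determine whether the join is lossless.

Common attributes: R1 ∩ R2 = {A, B}.
Closure of {A, B}: A → C applies, adding C. So (A, B)⁺ = {A, B, C}.
The closure contains neither all of R1 = {A, B, G} nor all of R2 = {A, B, C, D, E, F}, so the common attributes are not a superkey of either fragment. The join is lossy.

No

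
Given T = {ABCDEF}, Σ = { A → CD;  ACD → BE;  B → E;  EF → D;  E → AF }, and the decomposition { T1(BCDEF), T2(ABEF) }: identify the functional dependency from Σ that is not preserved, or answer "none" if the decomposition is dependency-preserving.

none

A → CD: restricted closure across fragments reaches CD.
ACD → BE: restricted closure across fragments reaches BE.
B → E lies within T1.
EF → D lies within T1.
E → AF lies within T2.
Every dependency is enforceable on the fragments, so the decomposition is dependency-preserving.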